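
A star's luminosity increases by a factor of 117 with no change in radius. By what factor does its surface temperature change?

factor ≈ 3.29

P ∝ T⁴ ⇒ T ∝ P^(1/4), so T scales by (117)^(1/4) = 3.29.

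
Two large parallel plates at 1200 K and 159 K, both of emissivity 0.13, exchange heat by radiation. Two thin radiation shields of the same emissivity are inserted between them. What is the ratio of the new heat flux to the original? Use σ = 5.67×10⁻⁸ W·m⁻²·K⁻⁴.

With N identical shields there are N+1 = 3 gaps in series, each with the same radiative resistance, so the flux falls to 1/(N+1) of its unshielded value.

ratio ≈ 0.333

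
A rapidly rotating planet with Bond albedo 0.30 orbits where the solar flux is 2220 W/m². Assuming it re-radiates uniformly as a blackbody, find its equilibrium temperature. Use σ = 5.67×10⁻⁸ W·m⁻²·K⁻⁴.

T ≈ 288 K

Power absorbed = (1−a)S·πR²; power emitted = 4πR²σT⁴. Equating and cancelling πR²:
T = ((1−a)S / 4σ)^(1/4) = (1550 / (4 × 5.67×10⁻⁸))^(1/4) = (6.85×10^9)^(1/4).
T = 288 K.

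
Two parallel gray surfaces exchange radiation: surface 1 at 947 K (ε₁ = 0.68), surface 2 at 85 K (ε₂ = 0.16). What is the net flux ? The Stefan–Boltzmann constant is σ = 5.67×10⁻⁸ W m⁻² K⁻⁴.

q ≈ 6780 W/m²

For two large parallel gray plates, q = σ(T₁⁴ − T₂⁴) / (1/ε₁ + 1/ε₂ − 1).
1/ε₁ + 1/ε₂ − 1 = 1/0.68 + 1/0.16 − 1 = 6.721.
T₁⁴ − T₂⁴ = 8.04×10^11 − 5.22×10^7 = 8.04×10^11 K⁴.
q = 5.67×10⁻⁸ × 8.04×10^11 / 6.721 = 6780 W/m².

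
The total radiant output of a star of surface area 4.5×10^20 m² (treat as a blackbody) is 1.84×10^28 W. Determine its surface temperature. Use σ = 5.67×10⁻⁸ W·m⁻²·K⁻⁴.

From P = σAT⁴, T = (P / σA)^(1/4) = (1.84×10^28 / (5.67×10⁻⁸ × 4.50×10^20))^(1/4).
T = (7.21×10^14)^(1/4) = 5180 K.

T ≈ 5180 K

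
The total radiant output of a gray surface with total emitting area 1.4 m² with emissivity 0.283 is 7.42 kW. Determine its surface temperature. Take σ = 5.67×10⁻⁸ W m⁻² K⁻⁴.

From P = εσAT⁴, T = (P / εσA)^(1/4) = (7420 / (0.283 × 5.67×10⁻⁸ × 1.40))^(1/4).
T = (3.30×10^11)^(1/4) = 758 K.

T ≈ 758 K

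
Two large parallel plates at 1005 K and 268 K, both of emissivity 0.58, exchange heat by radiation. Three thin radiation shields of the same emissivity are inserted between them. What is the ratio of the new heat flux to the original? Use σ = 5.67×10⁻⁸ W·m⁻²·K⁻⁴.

ratio ≈ 0.250

With N identical shields there are N+1 = 4 gaps in series, each with the same radiative resistance, so the flux falls to 1/(N+1) of its unshielded value.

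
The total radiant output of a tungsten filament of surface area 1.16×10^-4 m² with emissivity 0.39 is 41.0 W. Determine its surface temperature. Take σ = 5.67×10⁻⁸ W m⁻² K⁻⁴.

T ≈ 2000 K

From P = εσAT⁴, T = (P / εσA)^(1/4) = (41.0 / (0.39 × 5.67×10⁻⁸ × 1.16×10^-4))^(1/4).
T = (1.60×10^13)^(1/4) = 2000 K.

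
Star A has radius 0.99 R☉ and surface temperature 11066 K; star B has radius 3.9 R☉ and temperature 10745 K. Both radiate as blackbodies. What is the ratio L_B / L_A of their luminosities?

L = 4πR²σT⁴ ∝ R²T⁴, so L_B/L_A = (3.9/0.99)² × (10745/11066)⁴ = 15.5 × 0.889 = 13.8.

L_B/L_A ≈ 13.8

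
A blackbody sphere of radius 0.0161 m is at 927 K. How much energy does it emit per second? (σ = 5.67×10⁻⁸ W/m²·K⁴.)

P ≈ 136 W

A = 4πr² = 4π × (0.0161)² = 3.26×10^-3 m².
P = σAT⁴ = 5.67×10⁻⁸ × 3.26×10^-3 × (927)⁴ = 5.67×10⁻⁸ × 3.26×10^-3 × 7.38×10^11.
P = 136 W.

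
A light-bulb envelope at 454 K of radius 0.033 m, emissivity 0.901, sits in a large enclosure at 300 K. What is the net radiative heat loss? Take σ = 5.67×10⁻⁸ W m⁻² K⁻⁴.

A = 4πr² = 4π × (0.033)² = 0.0137 m².
Q = εσA(T⁴ − T_s⁴). T⁴ − T_s⁴ = (454)⁴ − (300)⁴ = 4.25×10^10 − 8.10×10^9 = 3.44×10^10 K⁴.
Q = 0.901 × 5.67×10⁻⁸ × 0.0137 × 3.44×10^10 = 24.0 W.

Q ≈ 24.0 W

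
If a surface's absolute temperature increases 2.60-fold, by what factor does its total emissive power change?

P ∝ T⁴, so the power scales as (2.60)⁴ = 45.7.

factor ≈ 45.7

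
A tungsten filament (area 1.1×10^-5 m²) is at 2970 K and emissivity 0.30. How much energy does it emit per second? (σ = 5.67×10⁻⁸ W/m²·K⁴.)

P ≈ 14.6 W

P = εσAT⁴ = 0.30 × 5.67×10⁻⁸ × 1.10×10^-5 × (2970)⁴ = 0.30 × 5.67×10⁻⁸ × 1.10×10^-5 × 7.78×10^13.
P = 14.6 W.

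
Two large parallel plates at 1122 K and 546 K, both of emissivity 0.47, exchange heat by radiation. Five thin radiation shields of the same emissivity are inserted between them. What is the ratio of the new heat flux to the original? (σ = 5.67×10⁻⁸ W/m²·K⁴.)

With N identical shields there are N+1 = 6 gaps in series, each with the same radiative resistance, so the flux falls to 1/(N+1) of its unshielded value.

ratio ≈ 0.167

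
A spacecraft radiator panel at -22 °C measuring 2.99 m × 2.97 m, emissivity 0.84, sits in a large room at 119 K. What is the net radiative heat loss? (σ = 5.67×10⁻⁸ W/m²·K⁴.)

Q ≈ 1590 W

A = 2.99 × 2.97 = 8.88 m².
Convert: -22 °C = 251 K.
Q = εσA(T⁴ − T_s⁴). T⁴ − T_s⁴ = (251)⁴ − (119)⁴ = 3.97×10^9 − 2.01×10^8 = 3.77×10^9 K⁴.
Q = 0.84 × 5.67×10⁻⁸ × 8.88 × 3.77×10^9 = 1590 W.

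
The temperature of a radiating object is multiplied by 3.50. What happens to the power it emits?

factor ≈ 150

P ∝ T⁴, so the power scales as (3.50)⁴ = 150.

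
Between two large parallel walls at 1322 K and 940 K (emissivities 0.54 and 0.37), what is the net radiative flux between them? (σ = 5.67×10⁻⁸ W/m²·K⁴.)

For two large parallel gray plates, q = σ(T₁⁴ − T₂⁴) / (1/ε₁ + 1/ε₂ − 1).
1/ε₁ + 1/ε₂ − 1 = 1/0.54 + 1/0.37 − 1 = 3.555.
T₁⁴ − T₂⁴ = 3.05×10^12 − 7.81×10^11 = 2.27×10^12 K⁴.
q = 5.67×10⁻⁸ × 2.27×10^12 / 3.555 = 36300 W/m².

q ≈ 36300 W/m²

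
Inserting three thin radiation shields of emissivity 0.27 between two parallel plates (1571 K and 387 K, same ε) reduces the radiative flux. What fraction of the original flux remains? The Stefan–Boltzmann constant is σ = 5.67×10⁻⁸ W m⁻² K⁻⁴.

ratio ≈ 0.250

With N identical shields there are N+1 = 4 gaps in series, each with the same radiative resistance, so the flux falls to 1/(N+1) of its unshielded value.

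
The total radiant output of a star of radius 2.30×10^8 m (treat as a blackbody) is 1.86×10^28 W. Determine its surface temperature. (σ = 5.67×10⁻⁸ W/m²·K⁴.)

T ≈ 26500 K

A = 4πr² = 4π × (2.30×10^8)² = 6.65×10^17 m².
From P = σAT⁴, T = (P / σA)^(1/4) = (1.86×10^28 / (5.67×10⁻⁸ × 6.65×10^17))^(1/4).
T = (4.93×10^17)^(1/4) = 26500 K.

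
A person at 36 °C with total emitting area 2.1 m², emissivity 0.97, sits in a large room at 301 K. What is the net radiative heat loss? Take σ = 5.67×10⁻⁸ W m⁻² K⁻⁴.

Convert: 36 °C = 309 K.
Q = εσA(T⁴ − T_s⁴). T⁴ − T_s⁴ = (309)⁴ − (301)⁴ = 9.12×10^9 − 8.21×10^9 = 9.08×10^8 K⁴.
Q = 0.97 × 5.67×10⁻⁸ × 2.10 × 9.08×10^8 = 105 W.

Q ≈ 105 W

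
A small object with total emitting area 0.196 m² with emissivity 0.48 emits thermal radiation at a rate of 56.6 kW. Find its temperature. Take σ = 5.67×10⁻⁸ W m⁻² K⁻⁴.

T ≈ 1800 K

From P = εσAT⁴, T = (P / εσA)^(1/4) = (56600 / (0.48 × 5.67×10⁻⁸ × 0.196))^(1/4).
T = (1.06×10^13)^(1/4) = 1800 K.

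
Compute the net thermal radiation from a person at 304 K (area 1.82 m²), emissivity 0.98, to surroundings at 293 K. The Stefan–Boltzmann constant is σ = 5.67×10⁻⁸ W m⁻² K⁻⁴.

Q ≈ 118 W

Q = εσA(T⁴ − T_s⁴). T⁴ − T_s⁴ = (304)⁴ − (293)⁴ = 8.54×10^9 − 7.37×10^9 = 1.17×10^9 K⁴.
Q = 0.98 × 5.67×10⁻⁸ × 1.82 × 1.17×10^9 = 118 W.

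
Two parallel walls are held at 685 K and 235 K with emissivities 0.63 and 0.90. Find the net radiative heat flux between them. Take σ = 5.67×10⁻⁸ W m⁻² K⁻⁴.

For two large parallel gray plates, q = σ(T₁⁴ − T₂⁴) / (1/ε₁ + 1/ε₂ − 1).
1/ε₁ + 1/ε₂ − 1 = 1/0.63 + 1/0.90 − 1 = 1.698.
T₁⁴ − T₂⁴ = 2.20×10^11 − 3.05×10^9 = 2.17×10^11 K⁴.
q = 5.67×10⁻⁸ × 2.17×10^11 / 1.698 = 7250 W/m².

q ≈ 7250 W/m²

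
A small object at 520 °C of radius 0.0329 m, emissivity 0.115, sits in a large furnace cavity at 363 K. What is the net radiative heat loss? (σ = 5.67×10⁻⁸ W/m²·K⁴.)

A = 4πr² = 4π × (0.0329)² = 0.0136 m².
Convert: 520 °C = 793 K.
Q = εσA(T⁴ − T_s⁴). T⁴ − T_s⁴ = (793)⁴ − (363)⁴ = 3.95×10^11 − 1.74×10^10 = 3.78×10^11 K⁴.
Q = 0.115 × 5.67×10⁻⁸ × 0.0136 × 3.78×10^11 = 33.5 W.

Q ≈ 33.5 W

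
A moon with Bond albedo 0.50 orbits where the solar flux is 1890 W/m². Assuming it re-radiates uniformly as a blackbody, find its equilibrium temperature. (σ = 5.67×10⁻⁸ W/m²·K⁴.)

Power absorbed = (1−a)S·πR²; power emitted = 4πR²σT⁴. Equating and cancelling πR²:
T = ((1−a)S / 4σ)^(1/4) = (945 / (4 × 5.67×10⁻⁸))^(1/4) = (4.17×10^9)^(1/4).
T = 254 K.

T ≈ 254 K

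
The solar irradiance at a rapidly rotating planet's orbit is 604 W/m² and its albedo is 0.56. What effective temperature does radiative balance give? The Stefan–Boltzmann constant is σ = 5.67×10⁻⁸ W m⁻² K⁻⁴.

Power absorbed = (1−a)S·πR²; power emitted = 4πR²σT⁴. Equating and cancelling πR²:
T = ((1−a)S / 4σ)^(1/4) = (266 / (4 × 5.67×10⁻⁸))^(1/4) = (1.17×10^9)^(1/4).
T = 185 K.

T ≈ 185 K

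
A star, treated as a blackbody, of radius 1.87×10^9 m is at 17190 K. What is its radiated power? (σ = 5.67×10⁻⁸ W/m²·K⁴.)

A = 4πr² = 4π × (1.87×10^9)² = 4.39×10^19 m².
P = σAT⁴ = 5.67×10⁻⁸ × 4.39×10^19 × (17190)⁴ = 5.67×10⁻⁸ × 4.39×10^19 × 8.73×10^16.
P = 2.18×10^29 W.

P ≈ 2.18×10^29 W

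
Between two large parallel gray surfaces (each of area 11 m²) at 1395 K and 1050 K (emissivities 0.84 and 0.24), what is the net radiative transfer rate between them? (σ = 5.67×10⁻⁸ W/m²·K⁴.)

For two large parallel gray plates, q = σ(T₁⁴ − T₂⁴) / (1/ε₁ + 1/ε₂ − 1).
1/ε₁ + 1/ε₂ − 1 = 1/0.84 + 1/0.24 − 1 = 4.357.
T₁⁴ − T₂⁴ = 3.79×10^12 − 1.22×10^12 = 2.57×10^12 K⁴.
q = 5.67×10⁻⁸ × 2.57×10^12 / 4.357 = 33500 W/m².
Q = q·A = 33500 × 11 = 3.68×10^5 W.

Q ≈ 3.68×10^5 W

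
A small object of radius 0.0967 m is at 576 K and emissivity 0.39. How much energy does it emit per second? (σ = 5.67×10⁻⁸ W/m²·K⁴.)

P ≈ 286 W

A = 4πr² = 4π × (0.0967)² = 0.118 m².
Stefan–Boltzmann: P = εσAT⁴ = 0.39 × 5.67×10⁻⁸ × 0.118 × (576)⁴ = 0.39 × 5.67×10⁻⁸ × 0.118 × 1.10×10^11.
P = 286 W.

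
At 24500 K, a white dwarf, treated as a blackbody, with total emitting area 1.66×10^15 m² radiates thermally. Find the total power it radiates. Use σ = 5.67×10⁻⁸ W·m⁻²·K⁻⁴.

P = σAT⁴ = 5.67×10⁻⁸ × 1.66×10^15 × (24500)⁴ = 5.67×10⁻⁸ × 1.66×10^15 × 3.60×10^17.
P = 3.39×10^25 W.

P ≈ 3.39×10^25 W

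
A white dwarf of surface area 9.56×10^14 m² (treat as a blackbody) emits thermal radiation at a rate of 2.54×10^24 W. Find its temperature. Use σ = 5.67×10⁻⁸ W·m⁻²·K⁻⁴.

From P = σAT⁴, T = (P / σA)^(1/4) = (2.54×10^24 / (5.67×10⁻⁸ × 9.56×10^14))^(1/4).
T = (4.69×10^16)^(1/4) = 14700 K.

T ≈ 14700 K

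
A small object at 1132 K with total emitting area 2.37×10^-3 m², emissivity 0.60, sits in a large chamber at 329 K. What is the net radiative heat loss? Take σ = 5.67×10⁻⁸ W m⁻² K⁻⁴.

Q = εσA(T⁴ − T_s⁴). T⁴ − T_s⁴ = (1132)⁴ − (329)⁴ = 1.64×10^12 − 1.17×10^10 = 1.63×10^12 K⁴.
Q = 0.60 × 5.67×10⁻⁸ × 2.37×10^-3 × 1.63×10^12 = 131 W.

Q ≈ 131 W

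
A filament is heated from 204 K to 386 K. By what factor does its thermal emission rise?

ratio ≈ 12.8

P ∝ T⁴, so the ratio is (386/204)⁴ = (1.892)⁴ = 12.8.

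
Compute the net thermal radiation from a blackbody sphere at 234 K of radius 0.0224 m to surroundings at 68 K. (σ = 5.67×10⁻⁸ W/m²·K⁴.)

A = 4πr² = 4π × (0.0224)² = 6.31×10^-3 m².
Q = σA(T⁴ − T_s⁴). T⁴ − T_s⁴ = (234)⁴ − (68)⁴ = 3.00×10^9 − 2.14×10^7 = 2.98×10^9 K⁴.
Q = 5.67×10⁻⁸ × 6.31×10^-3 × 2.98×10^9 = 1.06 W.

Q ≈ 1.06 W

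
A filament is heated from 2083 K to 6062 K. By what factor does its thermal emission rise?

P ∝ T⁴, so the ratio is (6062/2083)⁴ = (2.910)⁴ = 71.7.

ratio ≈ 71.7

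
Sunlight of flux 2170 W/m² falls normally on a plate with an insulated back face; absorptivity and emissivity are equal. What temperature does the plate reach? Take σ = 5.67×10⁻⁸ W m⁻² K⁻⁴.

T ≈ 442 K

Absorbed flux αS = emitted flux εσT⁴ (one radiating face); with α = ε, T = (S/σ)^(1/4).
T = (2170 / 5.67×10⁻⁸)^(1/4) = (3.83×10^10)^(1/4).
T = 442 K.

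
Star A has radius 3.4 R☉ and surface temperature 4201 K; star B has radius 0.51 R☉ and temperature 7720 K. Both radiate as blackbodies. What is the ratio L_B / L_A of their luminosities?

L_B/L_A ≈ 0.257

L = 4πR²σT⁴ ∝ R²T⁴, so L_B/L_A = (0.51/3.4)² × (7720/4201)⁴ = 0.0225 × 11.4 = 0.257.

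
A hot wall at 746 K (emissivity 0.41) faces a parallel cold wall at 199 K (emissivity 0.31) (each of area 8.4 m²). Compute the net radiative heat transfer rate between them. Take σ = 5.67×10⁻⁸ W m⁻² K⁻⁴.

Q ≈ 31500 W

For two large parallel gray plates, q = σ(T₁⁴ − T₂⁴) / (1/ε₁ + 1/ε₂ − 1).
1/ε₁ + 1/ε₂ − 1 = 1/0.41 + 1/0.31 − 1 = 4.665.
T₁⁴ − T₂⁴ = 3.10×10^11 − 1.57×10^9 = 3.08×10^11 K⁴.
q = 5.67×10⁻⁸ × 3.08×10^11 / 4.665 = 3750 W/m².
Q = q·A = 3750 × 8.4 = 31500 W.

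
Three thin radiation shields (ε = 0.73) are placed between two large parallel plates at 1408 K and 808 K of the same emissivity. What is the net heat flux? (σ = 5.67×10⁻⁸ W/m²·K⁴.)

Each of the 4 gaps contributes resistance (2/ε − 1) = 2/0.73 − 1 = 1.740; total = 6.959.
q = σ(T₁⁴ − T₂⁴) / 6.959 = 5.67×10⁻⁸ × 3.50×10^12 / 6.959 = 28500 W/m².

q ≈ 28500 W/m²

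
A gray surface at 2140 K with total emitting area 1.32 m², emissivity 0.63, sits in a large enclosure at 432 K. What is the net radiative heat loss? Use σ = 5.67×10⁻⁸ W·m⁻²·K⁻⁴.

Q ≈ 9.87×10^5 W

Q = εσA(T⁴ − T_s⁴). T⁴ − T_s⁴ = (2140)⁴ − (432)⁴ = 2.10×10^13 − 3.48×10^10 = 2.09×10^13 K⁴.
Q = 0.63 × 5.67×10⁻⁸ × 1.32 × 2.09×10^13 = 9.87×10^5 W.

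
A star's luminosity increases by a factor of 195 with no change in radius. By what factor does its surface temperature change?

P ∝ T⁴ ⇒ T ∝ P^(1/4), so T scales by (195)^(1/4) = 3.74.

factor ≈ 3.74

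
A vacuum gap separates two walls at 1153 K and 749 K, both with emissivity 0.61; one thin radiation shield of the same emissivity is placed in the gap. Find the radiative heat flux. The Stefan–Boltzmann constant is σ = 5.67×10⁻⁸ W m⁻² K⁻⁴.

Each of the 2 gaps contributes resistance (2/ε − 1) = 2/0.61 − 1 = 2.279; total = 4.557.
q = σ(T₁⁴ − T₂⁴) / 4.557 = 5.67×10⁻⁸ × 1.45×10^12 / 4.557 = 18100 W/m².

q ≈ 18100 W/m²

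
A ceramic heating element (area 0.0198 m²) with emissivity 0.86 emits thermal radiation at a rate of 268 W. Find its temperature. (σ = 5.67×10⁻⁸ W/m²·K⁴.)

T ≈ 726 K

From P = εσAT⁴, T = (P / εσA)^(1/4) = (268 / (0.86 × 5.67×10⁻⁸ × 0.0198))^(1/4).
T = (2.78×10^11)^(1/4) = 726 K.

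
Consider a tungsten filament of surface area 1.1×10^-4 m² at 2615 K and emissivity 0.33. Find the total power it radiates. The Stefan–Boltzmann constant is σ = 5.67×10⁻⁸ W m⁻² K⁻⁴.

P = εσAT⁴ = 0.33 × 5.67×10⁻⁸ × 1.10×10^-4 × (2615)⁴ = 0.33 × 5.67×10⁻⁸ × 1.10×10^-4 × 4.68×10^13.
P = 96.2 W.

P ≈ 96.2 W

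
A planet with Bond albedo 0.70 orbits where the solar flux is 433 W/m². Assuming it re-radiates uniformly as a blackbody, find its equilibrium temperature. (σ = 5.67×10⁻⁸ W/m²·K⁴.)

T ≈ 155 K

Power absorbed = (1−a)S·πR²; power emitted = 4πR²σT⁴. Equating and cancelling πR²:
T = ((1−a)S / 4σ)^(1/4) = (130 / (4 × 5.67×10⁻⁸))^(1/4) = (5.73×10^8)^(1/4).
T = 155 K.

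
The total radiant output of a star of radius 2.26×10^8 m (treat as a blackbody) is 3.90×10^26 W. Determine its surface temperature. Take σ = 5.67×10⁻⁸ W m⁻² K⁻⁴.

T ≈ 10200 K

A = 4πr² = 4π × (2.26×10^8)² = 6.42×10^17 m².
From P = σAT⁴, T = (P / σA)^(1/4) = (3.90×10^26 / (5.67×10⁻⁸ × 6.42×10^17))^(1/4).
T = (1.07×10^16)^(1/4) = 10200 K.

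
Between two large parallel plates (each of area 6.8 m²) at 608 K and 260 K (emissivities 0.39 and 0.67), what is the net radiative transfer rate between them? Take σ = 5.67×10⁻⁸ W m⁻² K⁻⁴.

Q ≈ 16700 W

For two large parallel gray plates, q = σ(T₁⁴ − T₂⁴) / (1/ε₁ + 1/ε₂ − 1).
1/ε₁ + 1/ε₂ − 1 = 1/0.39 + 1/0.67 − 1 = 3.057.
T₁⁴ − T₂⁴ = 1.37×10^11 − 4.57×10^9 = 1.32×10^11 K⁴.
q = 5.67×10⁻⁸ × 1.32×10^11 / 3.057 = 2450 W/m².
Q = q·A = 2450 × 6.8 = 16700 W.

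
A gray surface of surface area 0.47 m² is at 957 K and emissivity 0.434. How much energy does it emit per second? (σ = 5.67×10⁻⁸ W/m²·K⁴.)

P = εσAT⁴ = 0.434 × 5.67×10⁻⁸ × 0.470 × (957)⁴ = 0.434 × 5.67×10⁻⁸ × 0.470 × 8.39×10^11.
P = 9700 W.

P ≈ 9700 W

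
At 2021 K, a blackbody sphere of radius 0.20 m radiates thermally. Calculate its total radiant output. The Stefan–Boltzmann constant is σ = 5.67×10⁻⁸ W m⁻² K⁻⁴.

P ≈ 4.75×10^5 W

A = 4πr² = 4π × (0.20)² = 0.503 m².
P = σAT⁴ = 5.67×10⁻⁸ × 0.503 × (2021)⁴ = 5.67×10⁻⁸ × 0.503 × 1.67×10^13.
P = 4.75×10^5 W.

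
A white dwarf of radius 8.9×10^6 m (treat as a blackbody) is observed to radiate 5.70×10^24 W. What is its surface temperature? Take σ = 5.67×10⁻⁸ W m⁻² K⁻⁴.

A = 4πr² = 4π × (8.9×10^6)² = 9.95×10^14 m².
From P = σAT⁴, T = (P / σA)^(1/4) = (5.70×10^24 / (5.67×10⁻⁸ × 9.95×10^14))^(1/4).
T = (1.01×10^17)^(1/4) = 17800 K.

T ≈ 17800 K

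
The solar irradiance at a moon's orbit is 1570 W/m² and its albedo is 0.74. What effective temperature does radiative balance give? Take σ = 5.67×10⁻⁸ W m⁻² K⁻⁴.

Power absorbed = (1−a)S·πR²; power emitted = 4πR²σT⁴. Equating and cancelling πR²:
T = ((1−a)S / 4σ)^(1/4) = (408 / (4 × 5.67×10⁻⁸))^(1/4) = (1.80×10^9)^(1/4).
T = 206 K.

T ≈ 206 K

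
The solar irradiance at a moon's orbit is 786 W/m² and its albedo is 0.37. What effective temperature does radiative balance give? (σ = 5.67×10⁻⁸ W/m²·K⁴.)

T ≈ 216 K

Power absorbed = (1−a)S·πR²; power emitted = 4πR²σT⁴. Equating and cancelling πR²:
T = ((1−a)S / 4σ)^(1/4) = (495 / (4 × 5.67×10⁻⁸))^(1/4) = (2.18×10^9)^(1/4).
T = 216 K.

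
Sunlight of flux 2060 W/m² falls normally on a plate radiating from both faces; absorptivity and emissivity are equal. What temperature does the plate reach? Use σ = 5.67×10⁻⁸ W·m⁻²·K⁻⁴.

Absorbed flux αS = emitted flux 2εσT⁴ per unit area; with α = ε this gives T = (S/2σ)^(1/4).
T = (2060 / (2 × 5.67×10⁻⁸))^(1/4) = (1.82×10^10)^(1/4).
T = 367 K.

T ≈ 367 K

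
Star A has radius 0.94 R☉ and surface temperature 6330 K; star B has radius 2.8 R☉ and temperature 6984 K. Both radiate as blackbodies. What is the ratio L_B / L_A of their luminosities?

L_B/L_A ≈ 13.1

L = 4πR²σT⁴ ∝ R²T⁴, so L_B/L_A = (2.8/0.94)² × (6984/6330)⁴ = 8.87 × 1.48 = 13.1.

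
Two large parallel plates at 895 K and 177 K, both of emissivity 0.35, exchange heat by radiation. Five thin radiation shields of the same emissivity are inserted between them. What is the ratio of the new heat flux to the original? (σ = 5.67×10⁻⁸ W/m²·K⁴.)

With N identical shields there are N+1 = 6 gaps in series, each with the same radiative resistance, so the flux falls to 1/(N+1) of its unshielded value.

ratio ≈ 0.167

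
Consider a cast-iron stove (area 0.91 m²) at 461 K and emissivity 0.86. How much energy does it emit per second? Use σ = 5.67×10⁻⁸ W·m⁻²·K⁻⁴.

P = εσAT⁴ = 0.86 × 5.67×10⁻⁸ × 0.910 × (461)⁴ = 0.86 × 5.67×10⁻⁸ × 0.910 × 4.52×10^10.
P = 2000 W.

P ≈ 2000 W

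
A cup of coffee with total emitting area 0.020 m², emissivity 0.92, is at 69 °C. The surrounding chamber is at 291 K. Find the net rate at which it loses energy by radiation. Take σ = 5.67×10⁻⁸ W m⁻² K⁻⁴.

Q ≈ 6.79 W

Convert: 69 °C = 342 K.
Q = εσA(T⁴ − T_s⁴). T⁴ − T_s⁴ = (342)⁴ − (291)⁴ = 1.37×10^10 − 7.17×10^9 = 6.51×10^9 K⁴.
Q = 0.92 × 5.67×10⁻⁸ × 0.0200 × 6.51×10^9 = 6.79 W.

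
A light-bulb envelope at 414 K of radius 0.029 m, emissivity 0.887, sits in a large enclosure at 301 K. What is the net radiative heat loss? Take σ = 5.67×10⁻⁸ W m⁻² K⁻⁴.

A = 4πr² = 4π × (0.029)² = 0.0106 m².
Q = εσA(T⁴ − T_s⁴). T⁴ − T_s⁴ = (414)⁴ − (301)⁴ = 2.94×10^10 − 8.21×10^9 = 2.12×10^10 K⁴.
Q = 0.887 × 5.67×10⁻⁸ × 0.0106 × 2.12×10^10 = 11.3 W.

Q ≈ 11.3 W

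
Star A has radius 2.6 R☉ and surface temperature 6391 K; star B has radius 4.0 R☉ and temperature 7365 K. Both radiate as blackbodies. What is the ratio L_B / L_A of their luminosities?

L_B/L_A ≈ 4.17

L = 4πR²σT⁴ ∝ R²T⁴, so L_B/L_A = (4.0/2.6)² × (7365/6391)⁴ = 2.37 × 1.76 = 4.17.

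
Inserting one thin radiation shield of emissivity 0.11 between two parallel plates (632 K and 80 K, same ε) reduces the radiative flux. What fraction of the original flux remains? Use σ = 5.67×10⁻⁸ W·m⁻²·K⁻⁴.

ratio ≈ 0.500

With N identical shields there are N+1 = 2 gaps in series, each with the same radiative resistance, so the flux falls to 1/(N+1) of its unshielded value.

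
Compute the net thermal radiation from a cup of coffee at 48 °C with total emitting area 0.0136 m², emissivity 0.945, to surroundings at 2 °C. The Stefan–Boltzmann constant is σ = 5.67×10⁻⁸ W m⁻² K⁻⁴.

Q ≈ 3.57 W

Convert: 48 °C = 321 K; 2 °C = 275 K.
Q = εσA(T⁴ − T_s⁴). T⁴ − T_s⁴ = (321)⁴ − (275)⁴ = 1.06×10^10 − 5.72×10^9 = 4.90×10^9 K⁴.
Q = 0.945 × 5.67×10⁻⁸ × 0.0136 × 4.90×10^9 = 3.57 W.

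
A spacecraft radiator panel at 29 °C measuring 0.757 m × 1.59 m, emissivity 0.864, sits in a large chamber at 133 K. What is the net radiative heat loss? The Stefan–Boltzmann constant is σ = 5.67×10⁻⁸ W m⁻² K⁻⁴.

A = 0.757 × 1.59 = 1.20 m².
Convert: 29 °C = 302 K.
Q = εσA(T⁴ − T_s⁴). T⁴ − T_s⁴ = (302)⁴ − (133)⁴ = 8.32×10^9 − 3.13×10^8 = 8.01×10^9 K⁴.
Q = 0.864 × 5.67×10⁻⁸ × 1.20 × 8.01×10^9 = 472 W.

Q ≈ 472 W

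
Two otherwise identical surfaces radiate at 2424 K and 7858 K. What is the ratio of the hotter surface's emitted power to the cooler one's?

ratio ≈ 110

P ∝ T⁴, so the ratio is (7858/2424)⁴ = (3.242)⁴ = 110.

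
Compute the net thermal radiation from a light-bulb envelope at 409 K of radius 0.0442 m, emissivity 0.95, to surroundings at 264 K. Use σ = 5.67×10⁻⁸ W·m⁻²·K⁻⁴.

Q ≈ 30.6 W

A = 4πr² = 4π × (0.0442)² = 0.0246 m².
Q = εσA(T⁴ − T_s⁴). T⁴ − T_s⁴ = (409)⁴ − (264)⁴ = 2.80×10^10 − 4.86×10^9 = 2.31×10^10 K⁴.
Q = 0.95 × 5.67×10⁻⁸ × 0.0246 × 2.31×10^10 = 30.6 W.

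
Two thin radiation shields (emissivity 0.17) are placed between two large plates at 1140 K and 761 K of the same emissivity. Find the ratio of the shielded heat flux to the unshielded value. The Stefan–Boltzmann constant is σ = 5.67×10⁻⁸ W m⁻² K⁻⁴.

With N identical shields there are N+1 = 3 gaps in series, each with the same radiative resistance, so the flux falls to 1/(N+1) of its unshielded value.

ratio ≈ 0.333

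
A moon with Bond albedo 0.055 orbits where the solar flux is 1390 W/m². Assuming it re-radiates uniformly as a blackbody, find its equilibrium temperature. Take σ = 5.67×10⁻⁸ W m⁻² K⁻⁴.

Power absorbed = (1−a)S·πR²; power emitted = 4πR²σT⁴. Equating and cancelling πR²:
T = ((1−a)S / 4σ)^(1/4) = (1310 / (4 × 5.67×10⁻⁸))^(1/4) = (5.79×10^9)^(1/4).
T = 276 K.

T ≈ 276 K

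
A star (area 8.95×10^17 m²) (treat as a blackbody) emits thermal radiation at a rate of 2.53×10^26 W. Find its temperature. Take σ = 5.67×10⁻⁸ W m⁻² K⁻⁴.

T ≈ 8400 K

From P = σAT⁴, T = (P / σA)^(1/4) = (2.53×10^26 / (5.67×10⁻⁸ × 8.95×10^17))^(1/4).
T = (4.99×10^15)^(1/4) = 8400 K.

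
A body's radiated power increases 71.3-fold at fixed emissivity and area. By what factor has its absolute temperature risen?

P ∝ T⁴ ⇒ T ∝ P^(1/4), so T scales by (71.3)^(1/4) = 2.91.

factor ≈ 2.91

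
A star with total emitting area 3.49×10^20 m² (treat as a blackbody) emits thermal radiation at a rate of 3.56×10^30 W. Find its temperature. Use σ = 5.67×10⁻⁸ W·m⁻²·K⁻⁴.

From P = σAT⁴, T = (P / σA)^(1/4) = (3.56×10^30 / (5.67×10⁻⁸ × 3.49×10^20))^(1/4).
T = (1.80×10^17)^(1/4) = 20600 K.

T ≈ 20600 K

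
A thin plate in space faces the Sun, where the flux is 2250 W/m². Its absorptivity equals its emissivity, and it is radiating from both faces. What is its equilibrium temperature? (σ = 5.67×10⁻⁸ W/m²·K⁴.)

Absorbed flux αS = emitted flux 2εσT⁴ per unit area; with α = ε this gives T = (S/2σ)^(1/4).
T = (2250 / (2 × 5.67×10⁻⁸))^(1/4) = (1.98×10^10)^(1/4).
T = 375 K.

T ≈ 375 K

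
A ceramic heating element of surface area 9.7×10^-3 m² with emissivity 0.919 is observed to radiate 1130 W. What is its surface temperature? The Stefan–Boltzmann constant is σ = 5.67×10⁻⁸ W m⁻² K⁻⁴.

T ≈ 1220 K

From P = εσAT⁴, T = (P / εσA)^(1/4) = (1130 / (0.919 × 5.67×10⁻⁸ × 9.70×10^-3))^(1/4).
T = (2.24×10^12)^(1/4) = 1220 K.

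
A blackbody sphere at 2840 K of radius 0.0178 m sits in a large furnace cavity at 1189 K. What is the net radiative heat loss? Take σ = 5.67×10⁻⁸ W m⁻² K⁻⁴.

Q ≈ 14200 W

A = 4πr² = 4π × (0.0178)² = 3.98×10^-3 m².
Q = σA(T⁴ − T_s⁴). T⁴ − T_s⁴ = (2840)⁴ − (1189)⁴ = 6.51×10^13 − 2.00×10^12 = 6.31×10^13 K⁴.
Q = 5.67×10⁻⁸ × 3.98×10^-3 × 6.31×10^13 = 14200 W.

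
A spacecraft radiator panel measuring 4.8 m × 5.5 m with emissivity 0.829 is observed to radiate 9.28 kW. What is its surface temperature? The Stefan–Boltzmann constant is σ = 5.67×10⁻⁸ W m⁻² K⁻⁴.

T ≈ 294 K

A = 4.8 × 5.5 = 26.4 m².
From P = εσAT⁴, T = (P / εσA)^(1/4) = (9280 / (0.829 × 5.67×10⁻⁸ × 26.4))^(1/4).
T = (7.48×10^9)^(1/4) = 294 K.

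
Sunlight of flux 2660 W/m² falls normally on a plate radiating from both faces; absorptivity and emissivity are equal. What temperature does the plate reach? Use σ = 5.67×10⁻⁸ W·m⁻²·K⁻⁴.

T ≈ 391 K

Absorbed flux αS = emitted flux 2εσT⁴ per unit area; with α = ε this gives T = (S/2σ)^(1/4).
T = (2660 / (2 × 5.67×10⁻⁸))^(1/4) = (2.35×10^10)^(1/4).
T = 391 K.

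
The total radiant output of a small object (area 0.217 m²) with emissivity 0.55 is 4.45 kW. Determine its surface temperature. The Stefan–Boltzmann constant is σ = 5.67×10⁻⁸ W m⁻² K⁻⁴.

T ≈ 901 K

From P = εσAT⁴, T = (P / εσA)^(1/4) = (4450 / (0.55 × 5.67×10⁻⁸ × 0.217))^(1/4).
T = (6.58×10^11)^(1/4) = 901 K.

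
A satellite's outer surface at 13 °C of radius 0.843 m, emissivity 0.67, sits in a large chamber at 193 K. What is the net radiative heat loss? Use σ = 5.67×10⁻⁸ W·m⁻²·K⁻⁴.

Q ≈ 1800 W

A = 4πr² = 4π × (0.843)² = 8.93 m².
Convert: 13 °C = 286 K.
Q = εσA(T⁴ − T_s⁴). T⁴ − T_s⁴ = (286)⁴ − (193)⁴ = 6.69×10^9 − 1.39×10^9 = 5.30×10^9 K⁴.
Q = 0.67 × 5.67×10⁻⁸ × 8.93 × 5.30×10^9 = 1800 W.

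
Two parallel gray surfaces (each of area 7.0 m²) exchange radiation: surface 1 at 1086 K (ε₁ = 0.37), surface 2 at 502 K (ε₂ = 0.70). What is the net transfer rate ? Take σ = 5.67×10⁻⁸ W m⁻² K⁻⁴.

Q ≈ 1.68×10^5 W

For two large parallel gray plates, q = σ(T₁⁴ − T₂⁴) / (1/ε₁ + 1/ε₂ − 1).
1/ε₁ + 1/ε₂ − 1 = 1/0.37 + 1/0.70 − 1 = 3.131.
T₁⁴ − T₂⁴ = 1.39×10^12 − 6.35×10^10 = 1.33×10^12 K⁴.
q = 5.67×10⁻⁸ × 1.33×10^12 / 3.131 = 24000 W/m².
Q = q·A = 24000 × 7.0 = 1.68×10^5 W.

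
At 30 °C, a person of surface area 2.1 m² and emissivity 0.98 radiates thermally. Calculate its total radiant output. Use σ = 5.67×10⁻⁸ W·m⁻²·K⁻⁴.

30 °C = 303 K.
P = εσAT⁴ = 0.98 × 5.67×10⁻⁸ × 2.10 × (303)⁴ = 0.98 × 5.67×10⁻⁸ × 2.10 × 8.43×10^9.
P = 984 W.

P ≈ 984 W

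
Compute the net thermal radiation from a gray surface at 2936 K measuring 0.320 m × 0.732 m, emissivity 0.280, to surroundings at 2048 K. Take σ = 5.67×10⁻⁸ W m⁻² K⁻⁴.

Q ≈ 2.11×10^5 W

A = 0.320 × 0.732 = 0.234 m².
Q = εσA(T⁴ − T_s⁴). T⁴ − T_s⁴ = (2936)⁴ − (2048)⁴ = 7.43×10^13 − 1.76×10^13 = 5.67×10^13 K⁴.
Q = 0.280 × 5.67×10⁻⁸ × 0.234 × 5.67×10^13 = 2.11×10^5 W.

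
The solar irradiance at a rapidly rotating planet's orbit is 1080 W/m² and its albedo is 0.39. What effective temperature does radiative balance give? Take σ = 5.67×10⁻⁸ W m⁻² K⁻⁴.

T ≈ 232 K

Power absorbed = (1−a)S·πR²; power emitted = 4πR²σT⁴. Equating and cancelling πR²:
T = ((1−a)S / 4σ)^(1/4) = (659 / (4 × 5.67×10⁻⁸))^(1/4) = (2.90×10^9)^(1/4).
T = 232 K.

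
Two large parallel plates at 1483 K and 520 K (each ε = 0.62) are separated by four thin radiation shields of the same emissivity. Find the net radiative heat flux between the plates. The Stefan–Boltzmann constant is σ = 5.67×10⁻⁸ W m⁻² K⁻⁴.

Each of the 5 gaps contributes resistance (2/ε − 1) = 2/0.62 − 1 = 2.226; total = 11.13.
q = σ(T₁⁴ − T₂⁴) / 11.13 = 5.67×10⁻⁸ × 4.76×10^12 / 11.13 = 24300 W/m².

q ≈ 24300 W/m²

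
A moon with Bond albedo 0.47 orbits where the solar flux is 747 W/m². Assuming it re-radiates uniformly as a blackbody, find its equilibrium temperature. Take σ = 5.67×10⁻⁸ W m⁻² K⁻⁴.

Power absorbed = (1−a)S·πR²; power emitted = 4πR²σT⁴. Equating and cancelling πR²:
T = ((1−a)S / 4σ)^(1/4) = (396 / (4 × 5.67×10⁻⁸))^(1/4) = (1.75×10^9)^(1/4).
T = 204 K.

T ≈ 204 K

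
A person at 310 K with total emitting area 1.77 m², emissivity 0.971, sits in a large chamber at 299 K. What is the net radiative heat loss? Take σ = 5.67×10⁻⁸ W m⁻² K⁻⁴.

Q = εσA(T⁴ − T_s⁴). T⁴ − T_s⁴ = (310)⁴ − (299)⁴ = 9.24×10^9 − 7.99×10^9 = 1.24×10^9 K⁴.
Q = 0.971 × 5.67×10⁻⁸ × 1.77 × 1.24×10^9 = 121 W.

Q ≈ 121 W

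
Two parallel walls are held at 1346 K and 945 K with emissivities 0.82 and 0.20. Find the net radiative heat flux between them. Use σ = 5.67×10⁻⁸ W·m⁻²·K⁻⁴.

For two large parallel gray plates, q = σ(T₁⁴ − T₂⁴) / (1/ε₁ + 1/ε₂ − 1).
1/ε₁ + 1/ε₂ − 1 = 1/0.82 + 1/0.20 − 1 = 5.220.
T₁⁴ − T₂⁴ = 3.28×10^12 − 7.97×10^11 = 2.48×10^12 K⁴.
q = 5.67×10⁻⁸ × 2.48×10^12 / 5.220 = 27000 W/m².

q ≈ 27000 W/m²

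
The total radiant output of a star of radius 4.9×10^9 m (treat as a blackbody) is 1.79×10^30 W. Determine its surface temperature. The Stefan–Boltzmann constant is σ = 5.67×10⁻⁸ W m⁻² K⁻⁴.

A = 4πr² = 4π × (4.9×10^9)² = 3.02×10^20 m².
From P = σAT⁴, T = (P / σA)^(1/4) = (1.79×10^30 / (5.67×10⁻⁸ × 3.02×10^20))^(1/4).
T = (1.05×10^17)^(1/4) = 18000 K.

T ≈ 18000 K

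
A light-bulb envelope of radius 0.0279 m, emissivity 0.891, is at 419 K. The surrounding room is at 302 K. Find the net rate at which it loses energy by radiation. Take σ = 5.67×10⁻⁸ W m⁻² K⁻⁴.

Q ≈ 11.1 W

A = 4πr² = 4π × (0.0279)² = 9.78×10^-3 m².
Q = εσA(T⁴ − T_s⁴). T⁴ − T_s⁴ = (419)⁴ − (302)⁴ = 3.08×10^10 − 8.32×10^9 = 2.25×10^10 K⁴.
Q = 0.891 × 5.67×10⁻⁸ × 9.78×10^-3 × 2.25×10^10 = 11.1 W.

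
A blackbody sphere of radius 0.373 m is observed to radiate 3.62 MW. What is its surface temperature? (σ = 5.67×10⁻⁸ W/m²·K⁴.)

A = 4πr² = 4π × (0.373)² = 1.75 m².
From P = σAT⁴, T = (P / σA)^(1/4) = (3.62×10^6 / (5.67×10⁻⁸ × 1.75))^(1/4).
T = (3.65×10^13)^(1/4) = 2460 K.

T ≈ 2460 K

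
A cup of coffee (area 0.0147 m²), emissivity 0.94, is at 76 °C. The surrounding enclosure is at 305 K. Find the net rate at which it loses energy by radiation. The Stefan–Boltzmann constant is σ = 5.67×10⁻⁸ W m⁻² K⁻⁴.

Convert: 76 °C = 349 K.
Q = εσA(T⁴ − T_s⁴). T⁴ − T_s⁴ = (349)⁴ − (305)⁴ = 1.48×10^10 − 8.65×10^9 = 6.18×10^9 K⁴.
Q = 0.94 × 5.67×10⁻⁸ × 0.0147 × 6.18×10^9 = 4.84 W.

Q ≈ 4.84 W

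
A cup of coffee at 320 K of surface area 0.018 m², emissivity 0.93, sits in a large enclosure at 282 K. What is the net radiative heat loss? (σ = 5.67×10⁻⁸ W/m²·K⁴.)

Q = εσA(T⁴ − T_s⁴). T⁴ − T_s⁴ = (320)⁴ − (282)⁴ = 1.05×10^10 − 6.32×10^9 = 4.16×10^9 K⁴.
Q = 0.93 × 5.67×10⁻⁸ × 0.0180 × 4.16×10^9 = 3.95 W.

Q ≈ 3.95 W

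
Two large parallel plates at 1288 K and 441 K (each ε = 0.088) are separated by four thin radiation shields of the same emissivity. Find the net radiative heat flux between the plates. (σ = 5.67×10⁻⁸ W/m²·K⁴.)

q ≈ 1420 W/m²

Each of the 5 gaps contributes resistance (2/ε − 1) = 2/0.088 − 1 = 21.73; total = 108.6.
q = σ(T₁⁴ − T₂⁴) / 108.6 = 5.67×10⁻⁸ × 2.71×10^12 / 108.6 = 1420 W/m².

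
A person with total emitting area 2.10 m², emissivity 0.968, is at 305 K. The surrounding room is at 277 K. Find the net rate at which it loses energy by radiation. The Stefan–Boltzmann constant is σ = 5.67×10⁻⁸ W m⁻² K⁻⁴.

Q = εσA(T⁴ − T_s⁴). T⁴ − T_s⁴ = (305)⁴ − (277)⁴ = 8.65×10^9 − 5.89×10^9 = 2.77×10^9 K⁴.
Q = 0.968 × 5.67×10⁻⁸ × 2.10 × 2.77×10^9 = 319 W.

Q ≈ 319 W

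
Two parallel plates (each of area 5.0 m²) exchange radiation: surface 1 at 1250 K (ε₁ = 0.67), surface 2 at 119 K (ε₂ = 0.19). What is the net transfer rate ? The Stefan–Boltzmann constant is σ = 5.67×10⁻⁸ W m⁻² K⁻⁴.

Q ≈ 1.20×10^5 W

For two large parallel gray plates, q = σ(T₁⁴ − T₂⁴) / (1/ε₁ + 1/ε₂ − 1).
1/ε₁ + 1/ε₂ − 1 = 1/0.67 + 1/0.19 − 1 = 5.756.
T₁⁴ − T₂⁴ = 2.44×10^12 − 2.01×10^8 = 2.44×10^12 K⁴.
q = 5.67×10⁻⁸ × 2.44×10^12 / 5.756 = 24000 W/m².
Q = q·A = 24000 × 5.0 = 1.20×10^5 W.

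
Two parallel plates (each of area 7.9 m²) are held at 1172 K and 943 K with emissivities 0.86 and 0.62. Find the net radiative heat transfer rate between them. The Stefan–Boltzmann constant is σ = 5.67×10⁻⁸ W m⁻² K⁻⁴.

Q ≈ 2.76×10^5 W

For two large parallel gray plates, q = σ(T₁⁴ − T₂⁴) / (1/ε₁ + 1/ε₂ − 1).
1/ε₁ + 1/ε₂ − 1 = 1/0.86 + 1/0.62 − 1 = 1.776.
T₁⁴ − T₂⁴ = 1.89×10^12 − 7.91×10^11 = 1.10×10^12 K⁴.
q = 5.67×10⁻⁸ × 1.10×10^12 / 1.776 = 35000 W/m².
Q = q·A = 35000 × 7.9 = 2.76×10^5 W.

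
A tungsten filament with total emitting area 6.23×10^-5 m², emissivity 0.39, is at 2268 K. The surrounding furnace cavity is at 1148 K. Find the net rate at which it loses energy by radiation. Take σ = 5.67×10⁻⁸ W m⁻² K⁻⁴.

Q = εσA(T⁴ − T_s⁴). T⁴ − T_s⁴ = (2268)⁴ − (1148)⁴ = 2.65×10^13 − 1.74×10^12 = 2.47×10^13 K⁴.
Q = 0.39 × 5.67×10⁻⁸ × 6.23×10^-5 × 2.47×10^13 = 34.1 W.

Q ≈ 34.1 W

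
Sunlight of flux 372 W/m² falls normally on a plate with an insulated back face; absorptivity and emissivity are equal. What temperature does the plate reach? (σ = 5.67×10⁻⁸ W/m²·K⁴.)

T ≈ 285 K

Absorbed flux αS = emitted flux εσT⁴ (one radiating face); with α = ε, T = (S/σ)^(1/4).
T = (372 / 5.67×10⁻⁸)^(1/4) = (6.56×10^9)^(1/4).
T = 285 K.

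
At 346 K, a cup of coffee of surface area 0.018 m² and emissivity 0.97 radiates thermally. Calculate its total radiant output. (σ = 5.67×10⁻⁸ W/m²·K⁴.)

P = εσAT⁴ = 0.97 × 5.67×10⁻⁸ × 0.0180 × (346)⁴ = 0.97 × 5.67×10⁻⁸ × 0.0180 × 1.43×10^10.
P = 14.2 W.

P ≈ 14.2 W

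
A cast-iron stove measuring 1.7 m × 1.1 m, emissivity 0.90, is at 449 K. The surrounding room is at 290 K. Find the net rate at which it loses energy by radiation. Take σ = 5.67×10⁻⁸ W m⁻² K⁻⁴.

A = 1.7 × 1.1 = 1.87 m².
Q = εσA(T⁴ − T_s⁴). T⁴ − T_s⁴ = (449)⁴ − (290)⁴ = 4.06×10^10 − 7.07×10^9 = 3.36×10^10 K⁴.
Q = 0.90 × 5.67×10⁻⁸ × 1.87 × 3.36×10^10 = 3200 W.

Q ≈ 3200 W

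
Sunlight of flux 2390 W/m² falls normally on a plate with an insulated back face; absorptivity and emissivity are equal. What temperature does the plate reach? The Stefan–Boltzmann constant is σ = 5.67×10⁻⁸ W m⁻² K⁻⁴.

T ≈ 453 K

Absorbed flux αS = emitted flux εσT⁴ (one radiating face); with α = ε, T = (S/σ)^(1/4).
T = (2390 / 5.67×10⁻⁸)^(1/4) = (4.22×10^10)^(1/4).
T = 453 K.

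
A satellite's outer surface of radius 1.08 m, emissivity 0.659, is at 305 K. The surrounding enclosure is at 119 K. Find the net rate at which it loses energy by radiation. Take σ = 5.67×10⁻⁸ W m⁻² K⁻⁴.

Q ≈ 4630 W

A = 4πr² = 4π × (1.08)² = 14.7 m².
Q = εσA(T⁴ − T_s⁴). T⁴ − T_s⁴ = (305)⁴ − (119)⁴ = 8.65×10^9 − 2.01×10^8 = 8.45×10^9 K⁴.
Q = 0.659 × 5.67×10⁻⁸ × 14.7 × 8.45×10^9 = 4630 W.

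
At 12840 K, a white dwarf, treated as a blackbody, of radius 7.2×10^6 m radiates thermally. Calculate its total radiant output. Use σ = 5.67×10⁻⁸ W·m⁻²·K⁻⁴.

P ≈ 1.00×10^24 W

A = 4πr² = 4π × (7.2×10^6)² = 6.51×10^14 m².
P = σAT⁴ = 5.67×10⁻⁸ × 6.51×10^14 × (12840)⁴ = 5.67×10⁻⁸ × 6.51×10^14 × 2.72×10^16.
P = 1.00×10^24 W.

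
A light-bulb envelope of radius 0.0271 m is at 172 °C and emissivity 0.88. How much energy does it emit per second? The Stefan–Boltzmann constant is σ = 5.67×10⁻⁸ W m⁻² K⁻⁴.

A = 4πr² = 4π × (0.0271)² = 9.23×10^-3 m².
172 °C = 445 K.
P = εσAT⁴ = 0.88 × 5.67×10⁻⁸ × 9.23×10^-3 × (445)⁴ = 0.88 × 5.67×10⁻⁸ × 9.23×10^-3 × 3.92×10^10.
P = 18.1 W.

P ≈ 18.1 W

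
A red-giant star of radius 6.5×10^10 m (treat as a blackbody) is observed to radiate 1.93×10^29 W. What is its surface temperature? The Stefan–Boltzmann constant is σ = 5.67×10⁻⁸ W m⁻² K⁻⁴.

A = 4πr² = 4π × (6.5×10^10)² = 5.31×10^22 m².
From P = σAT⁴, T = (P / σA)^(1/4) = (1.93×10^29 / (5.67×10⁻⁸ × 5.31×10^22))^(1/4).
T = (6.41×10^13)^(1/4) = 2830 K.

T ≈ 2830 K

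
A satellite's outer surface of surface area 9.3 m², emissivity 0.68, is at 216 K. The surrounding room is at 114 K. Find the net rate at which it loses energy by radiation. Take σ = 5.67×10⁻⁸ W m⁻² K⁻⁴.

Q = εσA(T⁴ − T_s⁴). T⁴ − T_s⁴ = (216)⁴ − (114)⁴ = 2.18×10^9 − 1.69×10^8 = 2.01×10^9 K⁴.
Q = 0.68 × 5.67×10⁻⁸ × 9.30 × 2.01×10^9 = 720 W.

Q ≈ 720 W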